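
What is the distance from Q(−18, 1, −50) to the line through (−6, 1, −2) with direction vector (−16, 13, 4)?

12√17

Direction vector d = (−16, 13, 4).
AP = (−12, 0, −48); AP·d = 0, |AP|² = 2448, |d|² = 441.
distance² = |AP|² − (AP·d)²/|d|² = 2448 − 0/441 = 2448, so the distance is 12√17.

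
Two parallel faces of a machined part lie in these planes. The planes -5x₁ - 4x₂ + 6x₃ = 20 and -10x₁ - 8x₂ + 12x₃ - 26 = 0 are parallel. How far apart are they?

√77/11

Divide the second equation by 2 to match normals: -5x₁ - 4x₂ + 6x₃ = 13.
With common normal n = (-5, -4, 6) (|n| = √77), the distance is |20 − 13|/|n| = 7/√77 = √77/11.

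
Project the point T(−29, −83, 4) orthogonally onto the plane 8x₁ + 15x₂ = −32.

n = (8, 15, 0), |n|² = 289, and n·T − (-32) = -1445.
t = -1445/289 = -5, so the foot is T − t·n = (−29, −83, 4) − (-5)·(8, 15, 0) = (11, −8, 4).

(11, -8, 4)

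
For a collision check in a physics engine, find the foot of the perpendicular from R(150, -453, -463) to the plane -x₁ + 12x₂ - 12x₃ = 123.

n = (-1, 12, -12), |n|² = 289, and n·R − 123 = -153.
t = -153/289 = -9/17, so the foot is R − t·n = (150, -453, -463) − (-9/17)·(-1, 12, -12) = (2541/17, -7593/17, -7979/17).

(2541/17, -7593/17, -7979/17)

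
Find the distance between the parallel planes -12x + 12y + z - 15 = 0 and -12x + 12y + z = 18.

With common normal n = (-12, 12, 1) (|n| = 17), the distance is |15 − 18|/|n| = 3/17.

3/17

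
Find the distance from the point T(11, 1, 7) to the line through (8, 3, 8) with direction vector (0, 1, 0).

√10

Direction vector d = (0, 1, 0).
AP = (3, -2, -1), and AP × d = (1, 0, 3).
|AP × d|² = 10 and |d|² = 1, so the distance is √10.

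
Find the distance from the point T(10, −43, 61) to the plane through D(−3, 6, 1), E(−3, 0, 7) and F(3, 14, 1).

DE = (0, −6, 6) and DF = (6, 8, 0), so a normal is n = DE × DF = (−48, 36, 36).
d = |(-48)·10 + 36·(-43) + 36·61 − 396| / √(2304 + 1296 + 1296) = |-228| / (12√34) = 19√34/34.

19√34/34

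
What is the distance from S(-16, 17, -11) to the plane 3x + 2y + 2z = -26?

n = (3, 2, 2); n·P − (-26) = -10; |n| = √17; distance = 10/√17.

10/√17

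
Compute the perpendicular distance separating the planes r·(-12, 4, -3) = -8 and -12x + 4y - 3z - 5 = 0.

1

Both planes have normal n = (-12, 4, -3), |n| = 13. Any point on the first plane is at distance |5 − (-8)|/|n| = 13/13 = 1 from the second.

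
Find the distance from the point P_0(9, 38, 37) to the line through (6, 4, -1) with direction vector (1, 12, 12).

2√2

Direction vector d = (1, 12, 12).
AP = (3, 34, 38), and AP × d = (-48, 2, 2).
|AP × d|² = 2312 and |d|² = 289, so the distance is √(2312/289) = √8 = 2√2.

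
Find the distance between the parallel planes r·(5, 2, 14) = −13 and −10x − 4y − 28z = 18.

4/15

Divide the second equation by -2 to match normals: 5x + 2y + 14z = -9.
Both planes have normal n = (5, 2, 14), |n| = 15. Any point on the first plane is at distance |(-9) − (-13)|/|n| = 4/15 from the second.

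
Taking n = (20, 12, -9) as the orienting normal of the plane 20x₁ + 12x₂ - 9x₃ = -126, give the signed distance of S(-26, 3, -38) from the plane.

n·S − (-126) = -16.
|n| = 25, so the signed distance is -16/25.

-16/25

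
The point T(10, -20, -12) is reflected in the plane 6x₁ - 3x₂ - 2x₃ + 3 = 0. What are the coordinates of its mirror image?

n = (6, -3, -2), |n|² = 49, n·T − (-3) = 147, so t = 147/49 = 3.
Foot F = T − 3·n = (-8, -11, -6); the reflection is 2F − T = (-26, -2, 0).

(-26, -2, 0)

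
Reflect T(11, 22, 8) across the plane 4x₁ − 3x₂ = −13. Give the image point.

n = (4, −3, 0), |n|² = 25, n·T − (-13) = -9, so t = -9/25.
Foot F = T − (-9/25)·n = (311/25, 523/25, 8); the reflection is 2F − T = (347/25, 496/25, 8).

(347/25, 496/25, 8)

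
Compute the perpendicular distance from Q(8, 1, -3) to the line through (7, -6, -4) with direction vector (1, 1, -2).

Direction vector d = (1, 1, -2).
AP = (1, 7, 1); AP·d = 6, |AP|² = 51, |d|² = 6.
distance² = |AP|² − (AP·d)²/|d|² = 51 − 36/6 = 45, so the distance is 3√5.

3√5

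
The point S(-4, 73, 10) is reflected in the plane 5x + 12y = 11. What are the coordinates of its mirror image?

With n = (5, 12, 0), the signed offset is (n·S − 11)/|n|² = 845/169 = 5.
S' = S − 2t·n = (-4, 73, 10) − 10·(5, 12, 0) = (-54, -47, 10).

(-54, -47, 10)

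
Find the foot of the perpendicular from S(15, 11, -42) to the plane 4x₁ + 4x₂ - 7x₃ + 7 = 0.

n = (4, 4, -7), |n|² = 81, and n·S − (-7) = 405.
t = 405/81 = 5, so the foot is S − t·n = (15, 11, -42) − 5·(4, 4, -7) = (-5, -9, -7).

(-5, -9, -7)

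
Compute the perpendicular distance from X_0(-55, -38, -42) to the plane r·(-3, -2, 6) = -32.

3

Normal vector n = (-3, -2, 6), and n·(-55, -38, -42) - (-32) = 21.
|n| = √(9 + 4 + 36) = 7, so the distance is |21|/7 = 3.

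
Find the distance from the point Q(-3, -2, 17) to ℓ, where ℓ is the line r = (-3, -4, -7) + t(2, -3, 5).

√238

Direction vector d = (2, -3, 5).
AP = (0, 2, 24); AP·d = 114, |AP|² = 580, |d|² = 38.
distance² = |AP|² − (AP·d)²/|d|² = 580 − 12996/38 = 238, so the distance is √238.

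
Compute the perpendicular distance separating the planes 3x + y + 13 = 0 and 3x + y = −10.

3√10/10

Both planes have normal n = (3, 1, 0), |n| = √10. Any point on the first plane is at distance |(-10) − (-13)|/|n| = 3/√10 from the second.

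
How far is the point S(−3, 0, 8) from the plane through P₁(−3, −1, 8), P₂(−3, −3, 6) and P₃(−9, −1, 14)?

P₁P₂ = (0, −2, −2) and P₁P₃ = (−6, 0, 6), so a normal is n = P₁P₂ × P₁P₃ = (−12, 12, −12).
Then n·(−3, 0, 8) − (−72) = 12.
|n| = √(144 + 144 + 144) = 12√3, so the distance is |12|/(12√3) = 1/√3.

√3/3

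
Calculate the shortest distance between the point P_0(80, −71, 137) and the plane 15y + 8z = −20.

3

d = |15·(-71) + 8·137 − (-20)| / √(0 + 225 + 64) = |51| / 17 = 3.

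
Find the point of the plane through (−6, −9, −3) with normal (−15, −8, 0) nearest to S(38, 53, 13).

(-22, 21, 13)

n = (−15, −8, 0), |n|² = 289, and n·S − 162 = -1156.
t = -1156/289 = -4, so the foot is S − t·n = (38, 53, 13) − (-4)·(−15, −8, 0) = (−22, 21, 13).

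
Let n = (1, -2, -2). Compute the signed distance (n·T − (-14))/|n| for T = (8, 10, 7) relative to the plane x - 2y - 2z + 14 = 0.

-4

n·T − (-14) = -12.
|n| = 3, so the signed distance is -12/3 = -4.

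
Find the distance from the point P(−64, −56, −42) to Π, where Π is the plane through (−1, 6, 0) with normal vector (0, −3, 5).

The plane has equation n·(r − (−1, 6, 0)) = 0, i.e. n·r = -18.
Then n·(−64, −56, −42) − (−18) = −24.
|n| = √(0 + 9 + 25) = √34, so the distance is |-24|/√34 = 12√34/17.

12√34/17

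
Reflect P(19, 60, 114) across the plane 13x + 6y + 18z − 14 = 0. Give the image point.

n = (13, 6, 18), |n|² = 529, n·P − 14 = 2645, so t = 2645/529 = 5.
Foot F = P − 5·n = (−46, 30, 24); the reflection is 2F − P = (−111, 0, −66).

(-111, 0, -66)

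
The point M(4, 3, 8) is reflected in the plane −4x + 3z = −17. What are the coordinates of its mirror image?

With n = (−4, 0, 3), the signed offset is (n·M − (-17))/|n|² = 25/25 = 1.
M' = M − 2t·n = (4, 3, 8) − 2·(−4, 0, 3) = (12, 3, 2).

(12, 3, 2)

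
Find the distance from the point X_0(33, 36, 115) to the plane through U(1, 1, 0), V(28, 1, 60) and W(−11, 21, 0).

UV = (27, 0, 60) and UW = (−12, 20, 0), so a normal is n = UV × UW = (−1200, −720, 540).
Then n·(33, 36, 115) − (−1920) = −1500.
|n| = √(1440000 + 518400 + 291600) = 1500, so the distance is |-1500|/1500 = 1.

1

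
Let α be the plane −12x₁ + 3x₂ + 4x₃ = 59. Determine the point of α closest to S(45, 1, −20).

(-3, 13, -4)

The perpendicular from S has direction n = (−12, 3, 4): r = (45, 1, −20) + λ(−12, 3, 4).
Substitute into the plane: n·(S + λn) = 59 gives -617 + 169λ = 59, so λ = 4.
Foot = (45, 1, −20) + 4·(−12, 3, 4) = (−3, 13, −4).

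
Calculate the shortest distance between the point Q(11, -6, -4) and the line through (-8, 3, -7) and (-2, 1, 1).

A direction vector is d = (6, -2, 8).
AP = (19, -9, 3); AP·d = 156, |AP|² = 451, |d|² = 104.
distance² = |AP|² − (AP·d)²/|d|² = 451 − 24336/104 = 217, so the distance is √217.

√217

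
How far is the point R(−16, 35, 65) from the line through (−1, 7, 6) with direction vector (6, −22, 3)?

√3961

Direction vector d = (6, −22, 3).
AP = (−15, 28, 59), and AP × d = (1382, 399, 162).
|AP × d|² = 2095369 and |d|² = 529, so the distance is √(2095369/529) = √3961.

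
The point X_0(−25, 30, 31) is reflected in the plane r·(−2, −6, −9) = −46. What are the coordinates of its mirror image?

With n = (−2, −6, −9), the signed offset is (n·X_0 − (-46))/|n|² = -363/121 = -3.
X_0' = X_0 − 2t·n = (−25, 30, 31) − (-6)·(−2, −6, −9) = (−37, −6, −23).

(-37, -6, -23)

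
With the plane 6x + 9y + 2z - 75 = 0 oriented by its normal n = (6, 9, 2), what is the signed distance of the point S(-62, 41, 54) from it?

n·S − 75 = 30.
|n| = 11, so the signed distance is 30/11.

30/11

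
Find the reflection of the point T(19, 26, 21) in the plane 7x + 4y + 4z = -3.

n = (7, 4, 4), |n|² = 81, n·T − (-3) = 324, so t = 324/81 = 4.
Foot F = T − 4·n = (-9, 10, 5); the reflection is 2F − T = (-37, -6, -11).

(-37, -6, -11)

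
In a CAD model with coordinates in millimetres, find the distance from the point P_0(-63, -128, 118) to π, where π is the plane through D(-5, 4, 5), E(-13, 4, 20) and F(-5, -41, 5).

DE = (-8, 0, 15) and DF = (0, -45, 0), so a normal is n = DE × DF = (675, 0, 360).
Then n·(-63, -128, 118) - (-1575) = 1530.
|n| = √(455625 + 0 + 129600) = 765, so the distance is |1530|/765 = 2.

2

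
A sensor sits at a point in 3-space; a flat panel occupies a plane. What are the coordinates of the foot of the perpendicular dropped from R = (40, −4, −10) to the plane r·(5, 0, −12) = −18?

(30, -4, 14)

The perpendicular from R has direction n = (5, 0, −12): r = (40, −4, −10) + t(5, 0, −12).
Substitute into the plane: n·(R + tn) = -18 gives 320 + 169t = -18, so t = -2.
Foot = (40, −4, −10) + (-2)·(5, 0, −12) = (30, −4, 14).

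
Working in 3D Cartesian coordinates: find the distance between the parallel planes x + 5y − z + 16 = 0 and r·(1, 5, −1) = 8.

With common normal n = (1, 5, −1) (|n| = 3√3), the distance is |(-16) − 8|/|n| = 24/(3√3) = 8√3/3.

8/√3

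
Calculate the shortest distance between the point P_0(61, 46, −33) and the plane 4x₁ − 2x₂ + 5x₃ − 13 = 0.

n = (4, −2, 5); n·P − 13 = -26; |n| = 3√5; distance = 26/(3√5).

26/(3√5)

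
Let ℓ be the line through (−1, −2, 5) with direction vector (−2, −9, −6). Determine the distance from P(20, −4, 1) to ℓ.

Direction vector d = (−2, −9, −6).
AP = (21, −2, −4); AP·d = 0, |AP|² = 461, |d|² = 121.
distance² = |AP|² − (AP·d)²/|d|² = 461 − 0/121 = 461, so the distance is √461.

√461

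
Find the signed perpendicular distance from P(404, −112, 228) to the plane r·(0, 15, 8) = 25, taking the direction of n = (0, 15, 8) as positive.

n·P − 25 = 119.
|n| = 17, so the signed distance is 119/17 = 7.

7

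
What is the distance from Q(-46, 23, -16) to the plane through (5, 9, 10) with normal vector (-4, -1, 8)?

The plane has equation n·(r − (5, 9, 10)) = 0, i.e. n·r = 51.
Then n·(-46, 23, -16) - 51 = -18.
|n| = √(16 + 1 + 64) = 9, so the distance is |-18|/9 = 2.

2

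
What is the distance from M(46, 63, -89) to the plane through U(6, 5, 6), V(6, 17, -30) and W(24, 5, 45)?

2

UV = (0, 12, -36) and UW = (18, 0, 39), so a normal is n = UV × UW = (468, -648, -216).
n = (468, -648, -216); n·P − (-1728) = 1656; |n| = 828; distance = 1656/828 = 2.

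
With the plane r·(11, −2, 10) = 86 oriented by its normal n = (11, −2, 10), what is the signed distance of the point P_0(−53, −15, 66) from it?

7/5

n·P_0 − 86 = 21.
|n| = 15, so the signed distance is 21/15 = 7/5.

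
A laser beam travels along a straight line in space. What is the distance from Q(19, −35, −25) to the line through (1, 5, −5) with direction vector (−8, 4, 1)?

Direction vector d = (−8, 4, 1).
AP = (18, −40, −20), and AP × d = (40, 142, −248).
|AP × d|² = 83268 and |d|² = 81, so the distance is √(83268/81) = √1028 = 2√257.

2√257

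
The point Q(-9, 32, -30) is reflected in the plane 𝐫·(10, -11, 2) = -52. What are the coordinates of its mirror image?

(31, -12, -22)

n = (10, -11, 2), |n|² = 225, n·Q − (-52) = -450, so t = -450/225 = -2.
Foot F = Q − (-2)·n = (11, 10, -26); the reflection is 2F − Q = (31, -12, -22).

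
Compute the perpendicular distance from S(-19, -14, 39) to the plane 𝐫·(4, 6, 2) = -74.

d = |4·(-19) + 6·(-14) + 2·39 − (-74)| / √(16 + 36 + 4) = |-8| / (2√14) = 2√14/7.

2√14/7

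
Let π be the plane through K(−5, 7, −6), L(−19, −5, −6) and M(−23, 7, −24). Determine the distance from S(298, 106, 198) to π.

KL = (−14, −12, 0) and KM = (−18, 0, −18), so a normal is n = KL × KM = (216, −252, −216).
d = |216·298 + (-252)·106 + (-216)·198 − (-1548)| / √(46656 + 63504 + 46656) = |-3564| / 396 = 9.

9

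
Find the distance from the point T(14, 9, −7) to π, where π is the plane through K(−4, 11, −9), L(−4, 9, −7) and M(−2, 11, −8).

KL = (0, −2, 2) and KM = (2, 0, 1), so a normal is n = KL × KM = (−2, 4, 4).
Then n·(14, 9, −7) − 16 = −36.
|n| = √(4 + 16 + 16) = 6, so the distance is |-36|/6 = 6.

6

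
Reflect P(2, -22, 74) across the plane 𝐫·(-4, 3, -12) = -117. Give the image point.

With n = (-4, 3, -12), the signed offset is (n·P − (-117))/|n|² = -845/169 = -5.
P' = P − 2t·n = (2, -22, 74) − (-10)·(-4, 3, -12) = (-38, 8, -46).

(-38, 8, -46)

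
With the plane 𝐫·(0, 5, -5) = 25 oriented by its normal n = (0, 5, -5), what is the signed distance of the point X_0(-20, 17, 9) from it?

n·X_0 − 25 = 15.
|n| = 5√2, so the signed distance is 3√2/2.

3√2/2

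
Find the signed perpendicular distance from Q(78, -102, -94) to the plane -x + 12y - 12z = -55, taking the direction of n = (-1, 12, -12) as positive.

-7

n·Q − (-55) = -119.
|n| = 17, so the signed distance is -119/17 = -7.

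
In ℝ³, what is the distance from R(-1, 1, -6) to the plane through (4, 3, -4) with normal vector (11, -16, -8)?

The plane has equation n·(r − (4, 3, -4)) = 0, i.e. n·r = 28.
Then n·(-1, 1, -6) - 28 = -7.
|n| = √(121 + 256 + 64) = 21, so the distance is |-7|/21 = 1/3.

1/3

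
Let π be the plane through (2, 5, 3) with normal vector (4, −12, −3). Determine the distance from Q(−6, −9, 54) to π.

The plane has equation n·(r − (2, 5, 3)) = 0, i.e. n·r = -61.
Then n·(−6, −9, 54) − (−61) = −17.
|n| = √(16 + 144 + 9) = 13, so the distance is |-17|/13 = 17/13.

17/13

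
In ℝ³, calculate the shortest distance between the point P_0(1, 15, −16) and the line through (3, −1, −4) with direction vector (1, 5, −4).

√26

Direction vector d = (1, 5, −4).
AP = (−2, 16, −12), and AP × d = (−4, −20, −26).
|AP × d|² = 1092 and |d|² = 42, so the distance is √(1092/42) = √26.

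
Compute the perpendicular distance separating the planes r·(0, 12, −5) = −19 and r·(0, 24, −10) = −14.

12/13

Divide the second equation by 2 to match normals: 12x₂ − 5x₃ = -7.
Both planes have normal n = (0, 12, −5), |n| = 13. Any point on the first plane is at distance |(-7) − (-19)|/|n| = 12/13 from the second.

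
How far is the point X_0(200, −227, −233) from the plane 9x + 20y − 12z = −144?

8

Normal vector n = (9, 20, −12), and n·(200, −227, −233) − (−144) = 200.
|n| = √(81 + 400 + 144) = 25, so the distance is |200|/25 = 8.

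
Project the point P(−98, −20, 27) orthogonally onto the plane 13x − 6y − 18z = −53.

n = (13, −6, −18), |n|² = 529, and n·P − (-53) = -1587.
t = -1587/529 = -3, so the foot is P − t·n = (−98, −20, 27) − (-3)·(13, −6, −18) = (−59, −38, −27).

(-59, -38, -27)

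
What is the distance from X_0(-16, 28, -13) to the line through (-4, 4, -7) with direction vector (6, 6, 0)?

Direction vector d = (6, 6, 0).
AP = (-12, 24, -6), and AP × d = (36, -36, -216).
|AP × d|² = 49248 and |d|² = 72, so the distance is √(49248/72) = √684 = 6√19.

6√19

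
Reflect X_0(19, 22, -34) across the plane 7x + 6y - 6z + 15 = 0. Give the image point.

(-37, -26, 14)

With n = (7, 6, -6), the signed offset is (n·X_0 − (-15))/|n|² = 484/121 = 4.
X_0' = X_0 − 2t·n = (19, 22, -34) − 8·(7, 6, -6) = (-37, -26, 14).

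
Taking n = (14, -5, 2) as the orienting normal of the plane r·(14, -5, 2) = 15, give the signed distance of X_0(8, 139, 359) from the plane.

8

n·X_0 − 15 = 120.
|n| = 15, so the signed distance is 120/15 = 8.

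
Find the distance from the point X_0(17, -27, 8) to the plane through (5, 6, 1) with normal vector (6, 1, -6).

3√73/73

The plane has equation n·(r − (5, 6, 1)) = 0, i.e. n·r = 30.
n = (6, 1, -6); n·P − 30 = -3; |n| = √73; distance = 3/√73.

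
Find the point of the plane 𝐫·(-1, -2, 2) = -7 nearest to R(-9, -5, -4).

(-7, -1, -8)

The perpendicular from R has direction n = (-1, -2, 2): r = (-9, -5, -4) + λ(-1, -2, 2).
Substitute into the plane: n·(R + λn) = -7 gives 11 + 9λ = -7, so λ = -2.
Foot = (-9, -5, -4) + (-2)·(-1, -2, 2) = (-7, -1, -8).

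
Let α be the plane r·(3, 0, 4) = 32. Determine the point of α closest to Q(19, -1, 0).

n = (3, 0, 4), |n|² = 25, and n·Q − 32 = 25.
t = 25/25 = 1, so the foot is Q − t·n = (19, -1, 0) − 1·(3, 0, 4) = (16, -1, -4).

(16, -1, -4)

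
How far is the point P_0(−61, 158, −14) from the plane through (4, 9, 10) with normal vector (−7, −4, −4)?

The plane has equation n·(r − (4, 9, 10)) = 0, i.e. n·r = -104.
n = (−7, −4, −4); n·P − (-104) = -45; |n| = 9; distance = 45/9 = 5.

5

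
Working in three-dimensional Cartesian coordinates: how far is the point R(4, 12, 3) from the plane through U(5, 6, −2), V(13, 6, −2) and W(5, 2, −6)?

UV = (8, 0, 0) and UW = (0, −4, −4), so a normal is n = UV × UW = (0, 32, −32).
n = (0, 32, −32); n·P − 256 = 32; |n| = 32√2; distance = 32/(32√2) = √2/2.

√2/2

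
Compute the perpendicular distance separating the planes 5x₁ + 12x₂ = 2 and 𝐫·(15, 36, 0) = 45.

Divide the second equation by 3 to match normals: 5x₁ + 12x₂ = 15.
With common normal n = (5, 12, 0) (|n| = 13), the distance is |2 − 15|/|n| = 13/13 = 1.

1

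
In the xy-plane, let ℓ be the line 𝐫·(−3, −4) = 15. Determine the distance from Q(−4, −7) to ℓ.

5

d = |(-3)·(-4) + (-4)·(-7) − 15| / √(9 + 16) = |25|/5 = 5.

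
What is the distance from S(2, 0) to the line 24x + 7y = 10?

d = |24·2 + 7·0 − 10| / √(576 + 49) = |38|/25 = 38/25.

38/25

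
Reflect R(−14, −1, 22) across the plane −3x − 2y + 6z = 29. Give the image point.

(4, 11, -14)

n = (−3, −2, 6), |n|² = 49, n·R − 29 = 147, so t = 147/49 = 3.
Foot F = R − 3·n = (−5, 5, 4); the reflection is 2F − R = (4, 11, −14).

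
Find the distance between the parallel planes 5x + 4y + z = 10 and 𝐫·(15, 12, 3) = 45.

Divide the second equation by 3 to match normals: 5x + 4y + z = 15.
Both planes have normal n = (5, 4, 1), |n| = √42. Any point on the first plane is at distance |15 − 10|/|n| = 5/√42 = 5√42/42 from the second.

5/√42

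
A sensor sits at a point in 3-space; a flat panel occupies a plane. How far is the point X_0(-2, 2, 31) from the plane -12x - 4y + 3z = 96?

Normal vector n = (-12, -4, 3), and n·(-2, 2, 31) - 96 = 13.
|n| = √(144 + 16 + 9) = 13, so the distance is |13|/13 = 1.

1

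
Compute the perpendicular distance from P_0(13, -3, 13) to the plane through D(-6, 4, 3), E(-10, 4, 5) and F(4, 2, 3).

DE = (-4, 0, 2) and DF = (10, -2, 0), so a normal is n = DE × DF = (4, 20, 8).
Then n·(13, -3, 13) - 80 = 16.
|n| = √(16 + 400 + 64) = 4√30, so the distance is |16|/(4√30) = 2√30/15.

4/√30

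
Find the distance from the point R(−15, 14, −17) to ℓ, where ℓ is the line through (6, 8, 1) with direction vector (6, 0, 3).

Direction vector d = (6, 0, 3).
AP = (−21, 6, −18), and AP × d = (18, −45, −36).
|AP × d|² = 3645 and |d|² = 45, so the distance is √(3645/45) = √81 = 9.

9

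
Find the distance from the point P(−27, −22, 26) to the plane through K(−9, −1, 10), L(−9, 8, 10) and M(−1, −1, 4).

KL = (0, 9, 0) and KM = (8, 0, −6), so a normal is n = KL × KM = (−54, 0, −72).
d = |(-54)·(-27) + (-72)·26 − (-234)| / √(2916 + 0 + 5184) = |-180| / 90 = 2.

2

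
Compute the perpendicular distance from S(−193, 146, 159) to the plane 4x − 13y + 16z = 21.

7

n = (4, −13, 16); n·P − 21 = -147; |n| = 21; distance = 147/21 = 7.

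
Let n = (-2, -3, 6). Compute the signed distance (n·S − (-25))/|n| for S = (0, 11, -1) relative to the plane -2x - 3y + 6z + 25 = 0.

-2

n·S − (-25) = -14.
|n| = 7, so the signed distance is -14/7 = -2.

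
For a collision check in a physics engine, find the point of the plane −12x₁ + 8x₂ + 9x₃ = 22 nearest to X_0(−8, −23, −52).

n = (−12, 8, 9), |n|² = 289, and n·X_0 − 22 = -578.
t = -578/289 = -2, so the foot is X_0 − t·n = (−8, −23, −52) − (-2)·(−12, 8, 9) = (−32, −7, −34).

(-32, -7, -34)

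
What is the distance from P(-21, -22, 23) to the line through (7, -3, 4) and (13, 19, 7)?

A direction vector is d = (6, 22, 3).
AP = (-28, -19, 19), and AP × d = (-475, 198, -502).
|AP × d|² = 516833 and |d|² = 529, so the distance is √(516833/529) = √977.

√977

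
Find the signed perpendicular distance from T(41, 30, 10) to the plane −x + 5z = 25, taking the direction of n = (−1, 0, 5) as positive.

n·T − 25 = -16.
|n| = √26, so the signed distance is -16/√26.

-16/√26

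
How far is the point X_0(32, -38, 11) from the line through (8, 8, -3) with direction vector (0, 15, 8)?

Direction vector d = (0, 15, 8).
AP = (24, -46, 14), and AP × d = (-578, -192, 360).
|AP × d|² = 500548 and |d|² = 289, so the distance is √(500548/289) = √1732 = 2√433.

2√433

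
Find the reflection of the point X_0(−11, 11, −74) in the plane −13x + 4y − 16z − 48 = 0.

With n = (−13, 4, −16), the signed offset is (n·X_0 − 48)/|n|² = 1323/441 = 3.
X_0' = X_0 − 2t·n = (−11, 11, −74) − 6·(−13, 4, −16) = (67, −13, 22).

(67, -13, 22)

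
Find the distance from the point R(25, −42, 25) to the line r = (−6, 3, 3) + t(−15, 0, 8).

√3181

Direction vector d = (−15, 0, 8).
AP = (31, −45, 22), and AP × d = (−360, −578, −675).
|AP × d|² = 919309 and |d|² = 289, so the distance is √(919309/289) = √3181.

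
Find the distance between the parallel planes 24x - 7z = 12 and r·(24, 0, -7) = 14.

Both planes have normal n = (24, 0, -7), |n| = 25. Any point on the first plane is at distance |14 − 12|/|n| = 2/25 from the second.

2/25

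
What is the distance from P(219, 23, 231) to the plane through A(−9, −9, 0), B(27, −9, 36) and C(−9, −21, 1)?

4

AB = (36, 0, 36) and AC = (0, −12, 1), so a normal is n = AB × AC = (432, −36, −432).
n = (432, −36, −432); n·P − (-3564) = -2448; |n| = 612; distance = 2448/612 = 4.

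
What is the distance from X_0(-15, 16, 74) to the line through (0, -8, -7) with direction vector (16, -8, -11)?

3√377

Direction vector d = (16, -8, -11).
AP = (-15, 24, 81), and AP × d = (384, 1131, -264).
|AP × d|² = 1496313 and |d|² = 441, so the distance is √(1496313/441) = √3393 = 3√377.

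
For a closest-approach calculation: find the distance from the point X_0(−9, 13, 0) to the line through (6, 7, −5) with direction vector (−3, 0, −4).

Direction vector d = (−3, 0, −4).
AP = (−15, 6, 5); AP·d = 25, |AP|² = 286, |d|² = 25.
distance² = |AP|² − (AP·d)²/|d|² = 286 − 625/25 = 261, so the distance is 3√29.

3√29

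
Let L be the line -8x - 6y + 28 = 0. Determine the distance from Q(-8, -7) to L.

d = |(-8)·(-8) + (-6)·(-7) − (-28)| / √(64 + 36) = |134|/10 = 67/5.

67/5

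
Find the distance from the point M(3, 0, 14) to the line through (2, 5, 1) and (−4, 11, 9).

√161

A direction vector is d = (−6, 6, 8).
AP = (1, −5, 13); AP·d = 68, |AP|² = 195, |d|² = 136.
distance² = |AP|² − (AP·d)²/|d|² = 195 − 4624/136 = 161, so the distance is √161.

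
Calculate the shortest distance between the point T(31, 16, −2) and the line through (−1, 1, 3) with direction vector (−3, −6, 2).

7√10

Direction vector d = (−3, −6, 2).
AP = (32, 15, −5), and AP × d = (0, −49, −147).
|AP × d|² = 24010 and |d|² = 49, so the distance is √(24010/49) = √490 = 7√10.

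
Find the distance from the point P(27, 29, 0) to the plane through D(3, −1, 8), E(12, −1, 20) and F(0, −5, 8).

DE = (9, 0, 12) and DF = (−3, −4, 0), so a normal is n = DE × DF = (48, −36, −36).
Then n·(27, 29, 0) − (−108) = 360.
|n| = √(2304 + 1296 + 1296) = 12√34, so the distance is |360|/(12√34) = 15√34/17.

30/√34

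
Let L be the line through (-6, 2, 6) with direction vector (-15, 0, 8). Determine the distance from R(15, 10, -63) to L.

Direction vector d = (-15, 0, 8).
AP = (21, 8, -69); AP·d = -867, |AP|² = 5266, |d|² = 289.
distance² = |AP|² − (AP·d)²/|d|² = 5266 − 751689/289 = 2665, so the distance is √2665.

√2665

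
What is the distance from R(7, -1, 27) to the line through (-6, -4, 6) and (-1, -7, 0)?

A direction vector is d = (5, -3, -6).
AP = (13, 3, 21); AP·d = -70, |AP|² = 619, |d|² = 70.
distance² = |AP|² − (AP·d)²/|d|² = 619 − 4900/70 = 549, so the distance is 3√61.

3√61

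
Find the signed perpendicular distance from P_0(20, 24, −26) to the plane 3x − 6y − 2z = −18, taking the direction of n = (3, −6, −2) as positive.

n·P_0 − (-18) = -14.
|n| = 7, so the signed distance is -14/7 = -2.

-2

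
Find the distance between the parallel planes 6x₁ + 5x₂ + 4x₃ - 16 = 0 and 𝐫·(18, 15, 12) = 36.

Divide the second equation by 3 to match normals: 6x₁ + 5x₂ + 4x₃ = 12.
Both planes have normal n = (6, 5, 4), |n| = √77. Any point on the first plane is at distance |12 − 16|/|n| = 4/√77 = 4√77/77 from the second.

4√77/77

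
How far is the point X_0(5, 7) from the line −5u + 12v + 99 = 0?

d = |(-5)·5 + 12·7 − (-99)| / √(25 + 144) = |158|/13 = 158/13.

158/13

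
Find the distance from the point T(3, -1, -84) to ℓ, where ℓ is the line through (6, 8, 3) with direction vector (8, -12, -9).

Direction vector d = (8, -12, -9).
AP = (-3, -9, -87), and AP × d = (-963, -723, 108).
|AP × d|² = 1461762 and |d|² = 289, so the distance is √(1461762/289) = √5058 = 3√562.

3√562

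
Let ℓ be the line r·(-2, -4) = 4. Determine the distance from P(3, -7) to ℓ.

d = |(-2)·3 + (-4)·(-7) − 4| / √(4 + 16) = |18|/(2√5) = 9/√5.

9/√5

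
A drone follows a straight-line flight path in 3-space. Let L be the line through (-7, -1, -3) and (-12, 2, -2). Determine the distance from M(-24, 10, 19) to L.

√334

A direction vector is d = (-5, 3, 1).
AP = (-17, 11, 22), and AP × d = (-55, -93, 4).
|AP × d|² = 11690 and |d|² = 35, so the distance is √(11690/35) = √334.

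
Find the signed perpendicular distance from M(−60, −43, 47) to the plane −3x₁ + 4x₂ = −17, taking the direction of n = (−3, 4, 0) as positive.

5

n·M − (-17) = 25.
|n| = 5, so the signed distance is 25/5 = 5.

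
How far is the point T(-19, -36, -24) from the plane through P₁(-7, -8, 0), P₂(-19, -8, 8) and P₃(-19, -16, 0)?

12/√22

P₁P₂ = (-12, 0, 8) and P₁P₃ = (-12, -8, 0), so a normal is n = P₁P₂ × P₁P₃ = (64, -96, 96).
d = |64·(-19) + (-96)·(-36) + 96·(-24) − 320| / √(4096 + 9216 + 9216) = |-384| / (32√22) = 6√22/11.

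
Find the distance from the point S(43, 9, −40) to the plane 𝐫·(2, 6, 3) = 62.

6

Normal vector n = (2, 6, 3), and n·(43, 9, −40) − 62 = −42.
|n| = √(4 + 36 + 9) = 7, so the distance is |-42|/7 = 6.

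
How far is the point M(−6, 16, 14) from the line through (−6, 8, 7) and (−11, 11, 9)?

A direction vector is d = (−5, 3, 2).
AP = (0, 8, 7); AP·d = 38, |AP|² = 113, |d|² = 38.
distance² = |AP|² − (AP·d)²/|d|² = 113 − 1444/38 = 75, so the distance is 5√3.

5√3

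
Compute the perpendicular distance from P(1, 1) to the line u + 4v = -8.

d = |1·1 + 4·1 − (-8)| / √(1 + 16) = |13|/√17 = 13/√17.

13√17/17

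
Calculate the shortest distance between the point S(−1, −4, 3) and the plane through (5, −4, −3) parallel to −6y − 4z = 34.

12√13/13

Parallel planes share the normal n = (0, −6, −4); since (5, −4, −3) lies on the plane, its equation is −6y − 4z = 36.
Then n·(−1, −4, 3) − 36 = −24.
|n| = √(0 + 36 + 16) = 2√13, so the distance is |-24|/(2√13) = 12√13/13.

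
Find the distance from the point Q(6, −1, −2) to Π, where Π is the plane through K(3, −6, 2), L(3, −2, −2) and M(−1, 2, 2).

KL = (0, 4, −4) and KM = (−4, 8, 0), so a normal is n = KL × KM = (32, 16, 16).
Then n·(6, −1, −2) − 32 = 112.
|n| = √(1024 + 256 + 256) = 16√6, so the distance is |112|/(16√6) = 7√6/6.

7√6/6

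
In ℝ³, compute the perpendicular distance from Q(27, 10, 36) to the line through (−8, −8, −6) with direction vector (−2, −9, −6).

Direction vector d = (−2, −9, −6).
AP = (35, 18, 42), and AP × d = (270, 126, −279).
|AP × d|² = 166617 and |d|² = 121, so the distance is √(166617/121) = √1377 = 9√17.

9√17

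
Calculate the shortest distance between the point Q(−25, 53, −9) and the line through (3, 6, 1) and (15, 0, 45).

A direction vector is d = (12, −6, 44).
AP = (−28, 47, −10); AP·d = -1058, |AP|² = 3093, |d|² = 2116.
distance² = |AP|² − (AP·d)²/|d|² = 3093 − 1119364/2116 = 2564, so the distance is 2√641.

2√641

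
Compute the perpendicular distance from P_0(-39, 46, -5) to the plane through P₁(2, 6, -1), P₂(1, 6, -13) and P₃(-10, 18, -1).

P₁P₂ = (-1, 0, -12) and P₁P₃ = (-12, 12, 0), so a normal is n = P₁P₂ × P₁P₃ = (144, 144, -12).
Then n·(-39, 46, -5) - 1164 = -96.
|n| = √(20736 + 20736 + 144) = 204, so the distance is |-96|/204 = 8/17.

8/17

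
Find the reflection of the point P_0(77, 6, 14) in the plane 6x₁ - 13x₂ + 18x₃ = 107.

n = (6, -13, 18), |n|² = 529, n·P_0 − 107 = 529, so t = 529/529 = 1.
Foot F = P_0 − 1·n = (71, 19, -4); the reflection is 2F − P_0 = (65, 32, -22).

(65, 32, -22)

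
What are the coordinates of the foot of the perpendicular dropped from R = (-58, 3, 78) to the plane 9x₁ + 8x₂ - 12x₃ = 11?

The perpendicular from R has direction n = (9, 8, -12): r = (-58, 3, 78) + μ(9, 8, -12).
Substitute into the plane: n·(R + μn) = 11 gives -1434 + 289μ = 11, so μ = 5.
Foot = (-58, 3, 78) + 5·(9, 8, -12) = (-13, 43, 18).

(-13, 43, 18)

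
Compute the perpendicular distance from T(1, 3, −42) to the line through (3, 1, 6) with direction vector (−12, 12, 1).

Direction vector d = (−12, 12, 1).
AP = (−2, 2, −48), and AP × d = (578, 578, 0).
|AP × d|² = 668168 and |d|² = 289, so the distance is √(668168/289) = √2312 = 34√2.

34√2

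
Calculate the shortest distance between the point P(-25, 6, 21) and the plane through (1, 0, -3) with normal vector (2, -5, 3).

10/√38

The plane has equation n·(r − (1, 0, -3)) = 0, i.e. n·r = -7.
d = |2·(-25) + (-5)·6 + 3·21 − (-7)| / √(4 + 25 + 9) = |-10| / √38 = 10/√38.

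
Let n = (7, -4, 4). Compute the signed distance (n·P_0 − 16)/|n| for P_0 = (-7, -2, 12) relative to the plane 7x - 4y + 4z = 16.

-1

n·P_0 − 16 = -9.
|n| = 9, so the signed distance is -9/9 = -1.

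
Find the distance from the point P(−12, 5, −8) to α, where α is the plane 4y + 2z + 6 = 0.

√5

Normal vector n = (0, 4, 2), and n·(−12, 5, −8) − (−6) = 10.
|n| = √(0 + 16 + 4) = 2√5, so the distance is |10|/(2√5) = √5.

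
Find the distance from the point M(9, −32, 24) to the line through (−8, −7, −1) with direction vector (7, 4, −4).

27√2

Direction vector d = (7, 4, −4).
AP = (17, −25, 25), and AP × d = (0, 243, 243).
|AP × d|² = 118098 and |d|² = 81, so the distance is √(118098/81) = √1458 = 27√2.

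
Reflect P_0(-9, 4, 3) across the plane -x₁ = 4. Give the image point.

(1, 4, 3)

With n = (-1, 0, 0), the signed offset is (n·P_0 − 4)/|n|² = 5/1 = 5.
P_0' = P_0 − 2t·n = (-9, 4, 3) − 10·(-1, 0, 0) = (1, 4, 3).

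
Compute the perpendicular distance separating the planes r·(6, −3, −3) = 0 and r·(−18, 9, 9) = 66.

Divide the second equation by -3 to match normals: 6x − 3y − 3z = -22.
With common normal n = (6, −3, −3) (|n| = 3√6), the distance is |0 − (-22)|/|n| = 22/(3√6) = 11√6/9.

11√6/9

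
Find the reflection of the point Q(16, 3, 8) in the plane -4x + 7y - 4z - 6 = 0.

(8, 17, 0)

n = (-4, 7, -4), |n|² = 81, n·Q − 6 = -81, so t = -81/81 = -1.
Foot F = Q − (-1)·n = (12, 10, 4); the reflection is 2F − Q = (8, 17, 0).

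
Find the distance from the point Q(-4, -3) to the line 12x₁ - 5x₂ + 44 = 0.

11/13

The normal to the line is n = (12, -5) with |n| = 13.
|n·Q − (-44)| = |-33 − (-44)| = 11, so the distance is 11/13.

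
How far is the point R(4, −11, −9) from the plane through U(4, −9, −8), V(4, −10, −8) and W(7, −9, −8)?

UV = (0, −1, 0) and UW = (3, 0, 0), so a normal is n = UV × UW = (0, 0, 3).
Then n·(4, −11, −9) − (−24) = −3.
|n| = √(0 + 0 + 9) = 3, so the distance is |-3|/3 = 1.

1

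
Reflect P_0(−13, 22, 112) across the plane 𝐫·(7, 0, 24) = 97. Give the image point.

(-69, 22, -80)

With n = (7, 0, 24), the signed offset is (n·P_0 − 97)/|n|² = 2500/625 = 4.
P_0' = P_0 − 2t·n = (−13, 22, 112) − 8·(7, 0, 24) = (−69, 22, −80).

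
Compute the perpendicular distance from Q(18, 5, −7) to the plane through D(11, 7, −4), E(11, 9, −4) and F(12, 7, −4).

3

DE = (0, 2, 0) and DF = (1, 0, 0), so a normal is n = DE × DF = (0, 0, −2).
d = |(-2)·(-7) − 8| / √(0 + 0 + 4) = |6| / 2 = 3.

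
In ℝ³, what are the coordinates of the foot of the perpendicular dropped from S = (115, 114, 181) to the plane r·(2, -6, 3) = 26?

n = (2, -6, 3), |n|² = 49, and n·S − 26 = 63.
t = 63/49 = 9/7, so the foot is S − t·n = (115, 114, 181) − (9/7)·(2, -6, 3) = (787/7, 852/7, 1240/7).

(787/7, 852/7, 1240/7)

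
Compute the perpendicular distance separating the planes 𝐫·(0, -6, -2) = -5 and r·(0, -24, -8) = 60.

√10

Divide the second equation by 4 to match normals: -6y - 2z = 15.
Both planes have normal n = (0, -6, -2), |n| = 2√10. Any point on the first plane is at distance |15 − (-5)|/|n| = 20/(2√10) = √10 from the second.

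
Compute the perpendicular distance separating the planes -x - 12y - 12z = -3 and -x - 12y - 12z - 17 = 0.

20/17

With common normal n = (-1, -12, -12) (|n| = 17), the distance is |(-3) − 17|/|n| = 20/17.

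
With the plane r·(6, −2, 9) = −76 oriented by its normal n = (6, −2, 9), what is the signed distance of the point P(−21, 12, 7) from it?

-1

n·P − (-76) = -11.
|n| = 11, so the signed distance is -11/11 = -1.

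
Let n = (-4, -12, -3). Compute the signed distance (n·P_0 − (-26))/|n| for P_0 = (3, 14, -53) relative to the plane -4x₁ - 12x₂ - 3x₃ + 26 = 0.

5/13

n·P_0 − (-26) = 5.
|n| = 13, so the signed distance is 5/13.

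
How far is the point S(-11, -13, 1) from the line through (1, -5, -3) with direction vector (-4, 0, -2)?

Direction vector d = (-4, 0, -2).
AP = (-12, -8, 4), and AP × d = (16, -40, -32).
|AP × d|² = 2880 and |d|² = 20, so the distance is √(2880/20) = √144 = 12.

12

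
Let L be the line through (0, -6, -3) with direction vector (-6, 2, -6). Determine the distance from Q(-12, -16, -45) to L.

6√22

Direction vector d = (-6, 2, -6).
AP = (-12, -10, -42), and AP × d = (144, 180, -84).
|AP × d|² = 60192 and |d|² = 76, so the distance is √(60192/76) = √792 = 6√22.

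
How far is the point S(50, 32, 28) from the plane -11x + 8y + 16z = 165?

d = |(-11)·50 + 8·32 + 16·28 − 165| / √(121 + 64 + 256) = |-11| / 21 = 11/21.

11/21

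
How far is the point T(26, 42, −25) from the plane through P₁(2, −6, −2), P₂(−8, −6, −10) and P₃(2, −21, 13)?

29√66/66

P₁P₂ = (−10, 0, −8) and P₁P₃ = (0, −15, 15), so a normal is n = P₁P₂ × P₁P₃ = (−120, 150, 150).
d = |(-120)·26 + 150·42 + 150·(-25) − (-1440)| / √(14400 + 22500 + 22500) = |870| / (30√66) = 29/√66.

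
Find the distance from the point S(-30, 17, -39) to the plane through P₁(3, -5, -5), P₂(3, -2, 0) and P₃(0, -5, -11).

√70/5

P₁P₂ = (0, 3, 5) and P₁P₃ = (-3, 0, -6), so a normal is n = P₁P₂ × P₁P₃ = (-18, -15, 9).
d = |(-18)·(-30) + (-15)·17 + 9·(-39) − (-24)| / √(324 + 225 + 81) = |-42| / (3√70) = 14/√70.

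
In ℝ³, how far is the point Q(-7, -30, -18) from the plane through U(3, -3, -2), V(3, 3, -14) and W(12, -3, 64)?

10/23

UV = (0, 6, -12) and UW = (9, 0, 66), so a normal is n = UV × UW = (396, -108, -54).
Then n·(-7, -30, -18) - 1620 = -180.
|n| = √(156816 + 11664 + 2916) = 414, so the distance is |-180|/414 = 10/23.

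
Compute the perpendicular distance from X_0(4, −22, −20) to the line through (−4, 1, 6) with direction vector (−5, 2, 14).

Direction vector d = (−5, 2, 14).
AP = (8, −23, −26); AP·d = -450, |AP|² = 1269, |d|² = 225.
distance² = |AP|² − (AP·d)²/|d|² = 1269 − 202500/225 = 369, so the distance is 3√41.

3√41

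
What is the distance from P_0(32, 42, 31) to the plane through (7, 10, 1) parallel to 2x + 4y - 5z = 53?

28√5/15

Parallel planes share the normal n = (2, 4, -5); since (7, 10, 1) lies on the plane, its equation is 2x + 4y - 5z = 49.
n = (2, 4, -5); n·P − 49 = 28; |n| = 3√5; distance = 28/(3√5) = 28√5/15.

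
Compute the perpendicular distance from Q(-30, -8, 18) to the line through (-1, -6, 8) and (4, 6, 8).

A direction vector is d = (5, 12, 0).
AP = (-29, -2, 10), and AP × d = (-120, 50, -338).
|AP × d|² = 131144 and |d|² = 169, so the distance is √(131144/169) = √776 = 2√194.

2√194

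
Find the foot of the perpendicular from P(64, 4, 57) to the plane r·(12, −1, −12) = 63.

(1076/17, 69/17, 981/17)

n = (12, −1, −12), |n|² = 289, and n·P − 63 = 17.
t = 17/289 = 1/17, so the foot is P − t·n = (64, 4, 57) − (1/17)·(12, −1, −12) = (1076/17, 69/17, 981/17).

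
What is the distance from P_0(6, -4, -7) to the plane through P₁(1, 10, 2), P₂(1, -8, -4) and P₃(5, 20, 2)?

1/√65

P₁P₂ = (0, -18, -6) and P₁P₃ = (4, 10, 0), so a normal is n = P₁P₂ × P₁P₃ = (60, -24, 72).
Then n·(6, -4, -7) - (-36) = -12.
|n| = √(3600 + 576 + 5184) = 12√65, so the distance is |-12|/(12√65) = 1/√65.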